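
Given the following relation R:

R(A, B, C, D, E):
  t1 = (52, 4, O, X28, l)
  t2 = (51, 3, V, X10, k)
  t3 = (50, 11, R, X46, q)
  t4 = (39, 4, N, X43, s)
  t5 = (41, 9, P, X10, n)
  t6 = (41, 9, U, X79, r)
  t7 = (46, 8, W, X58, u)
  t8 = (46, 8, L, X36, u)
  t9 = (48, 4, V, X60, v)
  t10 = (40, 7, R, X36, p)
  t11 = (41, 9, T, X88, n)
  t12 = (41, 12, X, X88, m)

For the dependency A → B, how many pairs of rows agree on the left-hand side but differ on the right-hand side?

3

A=41: violating pairs (5,12), (6,12), (11,12) — 3 pairs.
A=46: all 2 rows agree on B — 0 pairs.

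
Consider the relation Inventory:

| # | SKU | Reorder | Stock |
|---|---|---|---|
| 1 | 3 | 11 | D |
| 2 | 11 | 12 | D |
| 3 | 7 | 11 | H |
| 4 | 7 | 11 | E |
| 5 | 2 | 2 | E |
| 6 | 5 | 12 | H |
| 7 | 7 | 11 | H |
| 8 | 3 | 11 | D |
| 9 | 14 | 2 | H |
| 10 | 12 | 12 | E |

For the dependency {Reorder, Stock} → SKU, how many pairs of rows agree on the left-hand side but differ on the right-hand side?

(Reorder=11, Stock=D): all 2 rows agree on SKU — 0 pairs.
(Reorder=11, Stock=H): all 2 rows agree on SKU — 0 pairs.

0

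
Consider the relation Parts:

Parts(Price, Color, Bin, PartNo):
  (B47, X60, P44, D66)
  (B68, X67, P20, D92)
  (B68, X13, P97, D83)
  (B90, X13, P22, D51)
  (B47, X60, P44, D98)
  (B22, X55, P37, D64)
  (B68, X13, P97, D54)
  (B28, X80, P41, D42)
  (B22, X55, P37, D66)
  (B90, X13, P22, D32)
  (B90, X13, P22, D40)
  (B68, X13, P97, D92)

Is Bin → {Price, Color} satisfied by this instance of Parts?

Yes

Bin=P44: 2 rows → {Price,Color} = (B47, X60), (B47, X60) ✓
Bin=P20: 1 row → {Price,Color} = (B68, X67) ✓
Bin=P97: 3 rows → {Price,Color} = (B68, X13), (B68, X13), (B68, X13) ✓
Bin=P22: 3 rows → {Price,Color} = (B90, X13), (B90, X13), (B90, X13) ✓
Bin=P37: 2 rows → {Price,Color} = (B22, X55), (B22, X55) ✓
Bin=P41: 1 row → {Price,Color} = (B28, X80) ✓
Every Bin value is associated with a single {Price, Color} value, so Bin → {Price, Color} holds.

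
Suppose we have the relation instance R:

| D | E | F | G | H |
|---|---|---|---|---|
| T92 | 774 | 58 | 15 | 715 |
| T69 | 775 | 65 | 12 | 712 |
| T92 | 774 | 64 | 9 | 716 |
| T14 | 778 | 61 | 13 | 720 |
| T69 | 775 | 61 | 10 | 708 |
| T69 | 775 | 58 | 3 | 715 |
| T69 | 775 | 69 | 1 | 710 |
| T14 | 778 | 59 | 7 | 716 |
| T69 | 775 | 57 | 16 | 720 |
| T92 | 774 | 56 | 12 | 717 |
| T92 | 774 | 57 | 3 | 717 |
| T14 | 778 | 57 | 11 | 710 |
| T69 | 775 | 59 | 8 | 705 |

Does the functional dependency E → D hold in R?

E=774: 4 rows → D = T92, T92, T92, T92 ✓
E=775: 6 rows → D = T69, T69, T69, T69, T69, T69 ✓
E=778: 3 rows → D = T14, T14, T14 ✓
Every E value is associated with a single D value, so E → D holds.

Yes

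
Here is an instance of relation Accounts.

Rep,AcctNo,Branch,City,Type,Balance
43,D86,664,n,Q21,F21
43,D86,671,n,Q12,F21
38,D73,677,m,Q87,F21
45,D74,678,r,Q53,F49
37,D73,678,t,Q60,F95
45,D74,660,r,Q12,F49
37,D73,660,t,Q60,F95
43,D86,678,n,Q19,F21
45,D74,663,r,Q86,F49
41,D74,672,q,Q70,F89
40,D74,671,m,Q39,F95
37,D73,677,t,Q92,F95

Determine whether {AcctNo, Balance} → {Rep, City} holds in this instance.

(AcctNo=D86, Balance=F21): 3 rows → {Rep,City} = (43, n), (43, n), (43, n) ✓
(AcctNo=D73, Balance=F21): 1 row → {Rep,City} = (38, m) ✓
(AcctNo=D74, Balance=F49): 3 rows → {Rep,City} = (45, r), (45, r), (45, r) ✓
(AcctNo=D73, Balance=F95): 3 rows → {Rep,City} = (37, t), (37, t), (37, t) ✓
(AcctNo=D74, Balance=F89): 1 row → {Rep,City} = (41, q) ✓
(AcctNo=D74, Balance=F95): 1 row → {Rep,City} = (40, m) ✓
Every {AcctNo, Balance} value is associated with a single {Rep, City} value, so {AcctNo, Balance} → {Rep, City} holds.

Yes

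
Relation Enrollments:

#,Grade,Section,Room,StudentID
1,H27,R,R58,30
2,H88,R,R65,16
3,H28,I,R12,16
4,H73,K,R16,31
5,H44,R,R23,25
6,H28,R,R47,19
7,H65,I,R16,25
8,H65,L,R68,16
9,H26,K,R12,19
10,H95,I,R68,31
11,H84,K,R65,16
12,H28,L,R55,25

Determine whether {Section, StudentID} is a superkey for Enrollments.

All 12 rows have distinct {Section, StudentID} values, so {Section, StudentID} → (all attributes) holds and {Section, StudentID} is a superkey.

Yes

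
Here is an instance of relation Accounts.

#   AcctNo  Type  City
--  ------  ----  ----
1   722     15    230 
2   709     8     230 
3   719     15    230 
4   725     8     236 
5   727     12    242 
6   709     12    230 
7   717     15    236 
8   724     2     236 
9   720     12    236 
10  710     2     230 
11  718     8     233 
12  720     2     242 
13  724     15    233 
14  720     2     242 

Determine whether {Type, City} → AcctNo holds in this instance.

(Type=15, City=230): rows 1, 3 → AcctNo takes values {722, 719} — violation
(Type=8, City=230): row 2 → AcctNo = 709 ✓
(Type=8, City=236): row 4 → AcctNo = 725 ✓
(Type=12, City=242): row 5 → AcctNo = 727 ✓
(Type=12, City=230): row 6 → AcctNo = 709 ✓
(Type=15, City=236): row 7 → AcctNo = 717 ✓
(Type=2, City=236): row 8 → AcctNo = 724 ✓
(Type=12, City=236): row 9 → AcctNo = 720 ✓
(Type=2, City=230): row 10 → AcctNo = 710 ✓
(Type=8, City=233): row 11 → AcctNo = 718 ✓
(Type=2, City=242): rows 12, 14 → AcctNo = 720, 720 ✓
(Type=15, City=233): row 13 → AcctNo = 724 ✓
Two rows agree on {Type, City} but differ on AcctNo, so {Type, City} → AcctNo does not hold.

No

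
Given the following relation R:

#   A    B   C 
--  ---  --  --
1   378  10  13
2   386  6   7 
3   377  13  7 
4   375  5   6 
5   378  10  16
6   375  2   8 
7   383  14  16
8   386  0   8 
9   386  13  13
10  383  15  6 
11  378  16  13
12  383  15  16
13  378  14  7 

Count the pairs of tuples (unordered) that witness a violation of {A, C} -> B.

2

(A=378, C=13): violating pairs (1,11) — 1 pair.
(A=383, C=16): violating pairs (7,12) — 1 pair.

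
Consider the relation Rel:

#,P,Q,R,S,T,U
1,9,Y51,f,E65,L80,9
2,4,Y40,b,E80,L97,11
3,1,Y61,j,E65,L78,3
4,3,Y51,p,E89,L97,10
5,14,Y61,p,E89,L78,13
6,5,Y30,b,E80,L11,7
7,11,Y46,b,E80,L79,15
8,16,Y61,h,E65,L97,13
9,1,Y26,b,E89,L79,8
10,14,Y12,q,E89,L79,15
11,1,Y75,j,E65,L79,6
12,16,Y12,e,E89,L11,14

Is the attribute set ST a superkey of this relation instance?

Rows 9 and 10 have the same ST value (S=E89, T=L79) but are distinct tuples, so ST does not determine every attribute — not a superkey.

No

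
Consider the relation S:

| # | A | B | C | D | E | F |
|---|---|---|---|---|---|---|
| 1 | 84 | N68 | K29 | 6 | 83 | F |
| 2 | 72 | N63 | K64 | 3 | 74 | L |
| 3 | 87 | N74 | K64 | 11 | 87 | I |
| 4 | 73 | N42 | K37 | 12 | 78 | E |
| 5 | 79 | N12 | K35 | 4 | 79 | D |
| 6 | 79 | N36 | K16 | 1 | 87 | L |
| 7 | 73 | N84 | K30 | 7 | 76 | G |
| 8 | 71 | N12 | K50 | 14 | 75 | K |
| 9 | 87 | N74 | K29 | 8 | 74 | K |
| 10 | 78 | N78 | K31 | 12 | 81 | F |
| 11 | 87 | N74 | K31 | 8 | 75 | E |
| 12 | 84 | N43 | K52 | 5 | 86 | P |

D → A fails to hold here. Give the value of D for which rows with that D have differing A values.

D=6: row 1 → A = 84 ✓
D=3: row 2 → A = 72 ✓
D=11: row 3 → A = 87 ✓
D=12: rows 4, 10 → A takes values {73, 78} — violation
D=4: row 5 → A = 79 ✓
D=1: row 6 → A = 79 ✓
D=7: row 7 → A = 73 ✓
D=14: row 8 → A = 71 ✓
D=8: rows 9, 11 → A = 87, 87 ✓
D=5: row 12 → A = 84 ✓
The only D value with inconsistent A is D=12.

12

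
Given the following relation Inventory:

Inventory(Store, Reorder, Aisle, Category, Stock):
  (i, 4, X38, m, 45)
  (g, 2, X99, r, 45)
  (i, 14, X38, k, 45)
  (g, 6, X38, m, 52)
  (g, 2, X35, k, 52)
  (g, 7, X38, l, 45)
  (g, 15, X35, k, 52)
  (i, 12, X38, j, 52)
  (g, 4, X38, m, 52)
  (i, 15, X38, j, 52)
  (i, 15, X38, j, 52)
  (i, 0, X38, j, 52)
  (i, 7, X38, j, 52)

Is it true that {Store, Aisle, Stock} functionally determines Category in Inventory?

No

(Store=i, Aisle=X38, Stock=45): 2 rows → Category takes values {m, k} — violation
(Store=g, Aisle=X99, Stock=45): 1 row → Category = r ✓
(Store=g, Aisle=X38, Stock=52): 2 rows → Category = m, m ✓
(Store=g, Aisle=X35, Stock=52): 2 rows → Category = k, k ✓
(Store=g, Aisle=X38, Stock=45): 1 row → Category = l ✓
(Store=i, Aisle=X38, Stock=52): 5 rows → Category = j, j, j, j, j ✓
Two rows agree on {Store, Aisle, Stock} but differ on Category, so {Store, Aisle, Stock} → Category does not hold.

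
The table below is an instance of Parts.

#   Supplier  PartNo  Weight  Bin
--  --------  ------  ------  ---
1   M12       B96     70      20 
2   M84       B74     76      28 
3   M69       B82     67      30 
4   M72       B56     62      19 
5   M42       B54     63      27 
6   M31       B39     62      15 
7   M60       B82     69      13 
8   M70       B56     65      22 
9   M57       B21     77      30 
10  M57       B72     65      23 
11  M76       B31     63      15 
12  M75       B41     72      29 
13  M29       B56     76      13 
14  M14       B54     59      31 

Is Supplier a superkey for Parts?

Rows 9 and 10 have the same Supplier value Supplier=M57 but are distinct tuples, so Supplier does not determine every attribute — not a superkey.

No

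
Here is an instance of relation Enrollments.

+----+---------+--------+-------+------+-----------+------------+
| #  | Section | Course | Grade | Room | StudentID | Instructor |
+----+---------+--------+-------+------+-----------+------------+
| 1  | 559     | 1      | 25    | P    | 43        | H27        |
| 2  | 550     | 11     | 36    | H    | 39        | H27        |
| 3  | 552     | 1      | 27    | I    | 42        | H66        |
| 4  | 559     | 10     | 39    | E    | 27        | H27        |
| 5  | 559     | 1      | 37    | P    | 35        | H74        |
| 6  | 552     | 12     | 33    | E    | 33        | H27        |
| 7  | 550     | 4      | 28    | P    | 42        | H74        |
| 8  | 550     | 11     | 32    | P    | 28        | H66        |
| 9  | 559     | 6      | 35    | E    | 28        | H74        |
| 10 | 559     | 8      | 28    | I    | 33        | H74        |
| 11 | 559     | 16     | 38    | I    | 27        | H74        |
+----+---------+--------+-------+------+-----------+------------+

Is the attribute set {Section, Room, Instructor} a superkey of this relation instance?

No

Rows 10 and 11 have the same {Section, Room, Instructor} value (Section=559, Room=I, Instructor=H74) but are distinct tuples, so {Section, Room, Instructor} does not determine every attribute — not a superkey.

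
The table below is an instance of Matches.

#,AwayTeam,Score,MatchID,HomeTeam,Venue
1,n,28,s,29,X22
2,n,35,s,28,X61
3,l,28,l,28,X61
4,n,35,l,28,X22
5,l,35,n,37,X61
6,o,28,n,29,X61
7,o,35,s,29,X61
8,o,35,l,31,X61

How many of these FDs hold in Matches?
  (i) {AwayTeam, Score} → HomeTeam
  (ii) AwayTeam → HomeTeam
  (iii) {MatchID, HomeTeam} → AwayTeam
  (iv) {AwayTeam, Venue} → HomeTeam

0

(i) {AwayTeam, Score} → HomeTeam: (AwayTeam=o, Score=35): rows 7, 8 → HomeTeam takes values {29, 31} — violation — fails.
(ii) AwayTeam → HomeTeam: AwayTeam=n: rows 1, 2, 4 → HomeTeam takes values {29, 28} — violation; AwayTeam=l: rows 3, 5 → HomeTeam takes values {28, 37} — violation; AwayTeam=o: rows 6, 7, 8 → HomeTeam takes values {29, 31} — violation — fails.
(iii) {MatchID, HomeTeam} → AwayTeam: (MatchID=s, HomeTeam=29): rows 1, 7 → AwayTeam takes values {n, o} — violation; (MatchID=l, HomeTeam=28): rows 3, 4 → AwayTeam takes values {l, n} — violation — fails.
(iv) {AwayTeam, Venue} → HomeTeam: (AwayTeam=n, Venue=X22): rows 1, 4 → HomeTeam takes values {29, 28} — violation; (AwayTeam=l, Venue=X61): rows 3, 5 → HomeTeam takes values {28, 37} — violation; (AwayTeam=o, Venue=X61): rows 6, 7, 8 → HomeTeam takes values {29, 31} — violation — fails.
None of the 4 dependencies hold.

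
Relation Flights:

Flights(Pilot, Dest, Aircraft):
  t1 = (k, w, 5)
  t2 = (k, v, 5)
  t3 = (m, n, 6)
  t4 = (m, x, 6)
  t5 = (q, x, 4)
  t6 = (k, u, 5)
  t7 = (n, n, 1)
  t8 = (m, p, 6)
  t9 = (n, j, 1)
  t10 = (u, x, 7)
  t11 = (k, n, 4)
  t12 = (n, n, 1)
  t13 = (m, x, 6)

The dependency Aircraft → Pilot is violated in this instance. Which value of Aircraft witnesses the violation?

Aircraft=5: rows 1, 2, 6 → Pilot = k, k, k ✓
Aircraft=6: rows 3, 4, 8, 13 → Pilot = m, m, m, m ✓
Aircraft=4: rows 5, 11 → Pilot takes values {q, k} — violation
Aircraft=1: rows 7, 9, 12 → Pilot = n, n, n ✓
Aircraft=7: row 10 → Pilot = u ✓
The only Aircraft value with inconsistent Pilot is Aircraft=4.

4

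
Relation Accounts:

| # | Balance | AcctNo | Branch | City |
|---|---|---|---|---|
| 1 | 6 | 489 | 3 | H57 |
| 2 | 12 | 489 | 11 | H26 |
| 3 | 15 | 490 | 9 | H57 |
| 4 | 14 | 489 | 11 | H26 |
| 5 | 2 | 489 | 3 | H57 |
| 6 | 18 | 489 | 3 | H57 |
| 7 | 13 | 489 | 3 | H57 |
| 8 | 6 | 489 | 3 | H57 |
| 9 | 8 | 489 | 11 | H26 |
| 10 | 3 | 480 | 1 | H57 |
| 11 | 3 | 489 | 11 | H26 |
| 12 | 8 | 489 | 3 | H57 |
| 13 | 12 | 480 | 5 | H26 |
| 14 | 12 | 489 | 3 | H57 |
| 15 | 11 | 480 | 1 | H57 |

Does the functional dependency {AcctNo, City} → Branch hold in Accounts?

Yes

(AcctNo=489, City=H57): rows 1, 5, 6, 7, 8, 12, 14 → Branch = 3, 3, 3, 3, 3, 3, 3 ✓
(AcctNo=489, City=H26): rows 2, 4, 9, 11 → Branch = 11, 11, 11, 11 ✓
(AcctNo=490, City=H57): row 3 → Branch = 9 ✓
(AcctNo=480, City=H57): rows 10, 15 → Branch = 1, 1 ✓
(AcctNo=480, City=H26): row 13 → Branch = 5 ✓
Every {AcctNo, City} value is associated with a single Branch value, so {AcctNo, City} → Branch holds.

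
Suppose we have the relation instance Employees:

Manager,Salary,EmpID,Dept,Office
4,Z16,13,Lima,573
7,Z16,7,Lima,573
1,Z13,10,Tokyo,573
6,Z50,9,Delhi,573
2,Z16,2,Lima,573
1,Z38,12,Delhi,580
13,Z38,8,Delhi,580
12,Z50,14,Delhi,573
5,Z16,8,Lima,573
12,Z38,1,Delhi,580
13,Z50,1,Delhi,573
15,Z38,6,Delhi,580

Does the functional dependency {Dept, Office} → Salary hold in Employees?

(Dept=Lima, Office=573): 4 rows → Salary = Z16, Z16, Z16, Z16 ✓
(Dept=Tokyo, Office=573): 1 row → Salary = Z13 ✓
(Dept=Delhi, Office=573): 3 rows → Salary = Z50, Z50, Z50 ✓
(Dept=Delhi, Office=580): 4 rows → Salary = Z38, Z38, Z38, Z38 ✓
Every {Dept, Office} value is associated with a single Salary value, so {Dept, Office} → Salary holds.

Yes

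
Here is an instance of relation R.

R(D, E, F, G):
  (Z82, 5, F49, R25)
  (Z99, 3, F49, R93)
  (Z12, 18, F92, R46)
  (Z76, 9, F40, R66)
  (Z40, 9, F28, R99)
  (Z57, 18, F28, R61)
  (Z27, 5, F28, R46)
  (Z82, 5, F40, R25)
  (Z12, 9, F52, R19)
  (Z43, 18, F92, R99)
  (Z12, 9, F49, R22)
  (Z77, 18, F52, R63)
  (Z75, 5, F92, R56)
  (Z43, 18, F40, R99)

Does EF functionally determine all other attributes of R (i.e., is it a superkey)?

No

Two distinct rows share (E=18, F=F92), so EF does not determine every attribute — not a superkey.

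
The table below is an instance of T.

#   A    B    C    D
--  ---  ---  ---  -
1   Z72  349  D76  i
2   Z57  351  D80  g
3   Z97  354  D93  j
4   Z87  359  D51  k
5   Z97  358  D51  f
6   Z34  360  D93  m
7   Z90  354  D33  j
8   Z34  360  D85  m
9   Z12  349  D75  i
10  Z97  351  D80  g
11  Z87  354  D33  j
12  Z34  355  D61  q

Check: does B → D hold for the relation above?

Yes

B=349: rows 1, 9 → D = i, i ✓
B=351: rows 2, 10 → D = g, g ✓
B=354: rows 3, 7, 11 → D = j, j, j ✓
B=359: row 4 → D = k ✓
B=358: row 5 → D = f ✓
B=360: rows 6, 8 → D = m, m ✓
B=355: row 12 → D = q ✓
Every B value is associated with a single D value, so B → D holds.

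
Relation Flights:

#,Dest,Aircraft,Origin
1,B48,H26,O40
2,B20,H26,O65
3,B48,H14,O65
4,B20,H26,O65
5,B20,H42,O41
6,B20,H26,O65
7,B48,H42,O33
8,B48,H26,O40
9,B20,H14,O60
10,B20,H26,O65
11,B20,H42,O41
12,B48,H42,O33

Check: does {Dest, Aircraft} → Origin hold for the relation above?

Yes

(Dest=B48, Aircraft=H26): rows 1, 8 → Origin = O40, O40 ✓
(Dest=B20, Aircraft=H26): rows 2, 4, 6, 10 → Origin = O65, O65, O65, O65 ✓
(Dest=B48, Aircraft=H14): row 3 → Origin = O65 ✓
(Dest=B20, Aircraft=H42): rows 5, 11 → Origin = O41, O41 ✓
(Dest=B48, Aircraft=H42): rows 7, 12 → Origin = O33, O33 ✓
(Dest=B20, Aircraft=H14): row 9 → Origin = O60 ✓
Every {Dest, Aircraft} value is associated with a single Origin value, so {Dest, Aircraft} → Origin holds.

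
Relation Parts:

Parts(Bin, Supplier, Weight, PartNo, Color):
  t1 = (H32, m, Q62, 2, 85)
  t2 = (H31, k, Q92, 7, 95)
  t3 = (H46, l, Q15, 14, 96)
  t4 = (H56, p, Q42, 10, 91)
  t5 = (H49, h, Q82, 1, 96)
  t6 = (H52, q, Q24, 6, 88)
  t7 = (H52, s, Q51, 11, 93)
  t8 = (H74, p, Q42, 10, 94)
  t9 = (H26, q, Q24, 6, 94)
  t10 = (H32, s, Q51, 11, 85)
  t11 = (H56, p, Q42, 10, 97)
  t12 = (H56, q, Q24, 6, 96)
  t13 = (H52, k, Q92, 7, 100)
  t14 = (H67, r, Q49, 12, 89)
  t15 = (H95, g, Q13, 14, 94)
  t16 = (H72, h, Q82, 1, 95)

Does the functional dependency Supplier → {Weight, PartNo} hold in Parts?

Supplier=m: row 1 → {Weight,PartNo} = (Q62, 2) ✓
Supplier=k: rows 2, 13 → {Weight,PartNo} = (Q92, 7), (Q92, 7) ✓
Supplier=l: row 3 → {Weight,PartNo} = (Q15, 14) ✓
Supplier=p: rows 4, 8, 11 → {Weight,PartNo} = (Q42, 10), (Q42, 10), (Q42, 10) ✓
Supplier=h: rows 5, 16 → {Weight,PartNo} = (Q82, 1), (Q82, 1) ✓
Supplier=q: rows 6, 9, 12 → {Weight,PartNo} = (Q24, 6), (Q24, 6), (Q24, 6) ✓
Supplier=s: rows 7, 10 → {Weight,PartNo} = (Q51, 11), (Q51, 11) ✓
Supplier=r: row 14 → {Weight,PartNo} = (Q49, 12) ✓
Supplier=g: row 15 → {Weight,PartNo} = (Q13, 14) ✓
Every Supplier value is associated with a single {Weight, PartNo} value, so Supplier → {Weight, PartNo} holds.

Yes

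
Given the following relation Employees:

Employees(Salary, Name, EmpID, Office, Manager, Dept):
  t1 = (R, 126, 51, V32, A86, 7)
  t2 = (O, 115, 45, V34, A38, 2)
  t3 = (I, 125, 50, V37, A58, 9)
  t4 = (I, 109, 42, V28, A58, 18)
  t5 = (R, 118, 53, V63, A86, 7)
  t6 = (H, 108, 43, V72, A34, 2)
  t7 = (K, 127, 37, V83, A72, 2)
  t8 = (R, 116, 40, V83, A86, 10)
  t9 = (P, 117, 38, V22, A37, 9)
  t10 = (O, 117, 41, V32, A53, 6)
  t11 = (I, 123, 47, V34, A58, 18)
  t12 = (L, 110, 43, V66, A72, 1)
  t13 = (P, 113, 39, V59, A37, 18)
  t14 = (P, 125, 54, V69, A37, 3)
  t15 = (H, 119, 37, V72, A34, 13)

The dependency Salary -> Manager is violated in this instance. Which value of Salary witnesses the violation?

Salary=R: rows 1, 5, 8 → Manager = A86, A86, A86 ✓
Salary=O: rows 2, 10 → Manager takes values {A38, A53} — violation
Salary=I: rows 3, 4, 11 → Manager = A58, A58, A58 ✓
Salary=H: rows 6, 15 → Manager = A34, A34 ✓
Salary=K: row 7 → Manager = A72 ✓
Salary=P: rows 9, 13, 14 → Manager = A37, A37, A37 ✓
Salary=L: row 12 → Manager = A72 ✓
The only Salary value with inconsistent Manager is Salary=O.

O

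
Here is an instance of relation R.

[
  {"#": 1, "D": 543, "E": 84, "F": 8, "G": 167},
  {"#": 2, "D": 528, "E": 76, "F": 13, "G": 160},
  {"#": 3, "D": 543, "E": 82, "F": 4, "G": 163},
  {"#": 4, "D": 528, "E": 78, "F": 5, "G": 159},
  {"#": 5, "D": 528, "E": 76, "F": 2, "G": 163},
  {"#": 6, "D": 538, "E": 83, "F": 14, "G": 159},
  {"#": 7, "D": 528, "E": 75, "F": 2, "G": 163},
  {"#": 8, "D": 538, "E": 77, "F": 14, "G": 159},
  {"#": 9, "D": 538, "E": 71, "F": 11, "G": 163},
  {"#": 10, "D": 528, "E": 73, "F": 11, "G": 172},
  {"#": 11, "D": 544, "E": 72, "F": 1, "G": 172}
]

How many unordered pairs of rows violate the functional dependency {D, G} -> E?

(D=528, G=163): violating pairs (5,7) — 1 pair.
(D=538, G=159): violating pairs (6,8) — 1 pair.

2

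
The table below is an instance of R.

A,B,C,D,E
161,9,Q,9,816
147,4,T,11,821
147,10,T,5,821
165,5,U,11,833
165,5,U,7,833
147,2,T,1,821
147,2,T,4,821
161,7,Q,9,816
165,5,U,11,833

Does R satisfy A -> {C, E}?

Yes

A=161: 2 rows → {C,E} = (Q, 816), (Q, 816) ✓
A=147: 4 rows → {C,E} = (T, 821), (T, 821), (T, 821), (T, 821) ✓
A=165: 3 rows → {C,E} = (U, 833), (U, 833), (U, 833) ✓
Every A value is associated with a single {C, E} value, so A -> {C, E} holds.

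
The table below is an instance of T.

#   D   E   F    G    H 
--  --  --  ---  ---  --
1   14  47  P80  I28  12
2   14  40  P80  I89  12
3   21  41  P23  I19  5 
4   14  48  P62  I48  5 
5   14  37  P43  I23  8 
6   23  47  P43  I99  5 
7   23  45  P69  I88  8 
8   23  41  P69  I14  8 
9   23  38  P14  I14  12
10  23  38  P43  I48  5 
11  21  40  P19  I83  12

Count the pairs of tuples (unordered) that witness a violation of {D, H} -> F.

0

(D=14, H=12): all 2 rows agree on F — 0 pairs.
(D=23, H=5): all 2 rows agree on F — 0 pairs.
(D=23, H=8): all 2 rows agree on F — 0 pairs.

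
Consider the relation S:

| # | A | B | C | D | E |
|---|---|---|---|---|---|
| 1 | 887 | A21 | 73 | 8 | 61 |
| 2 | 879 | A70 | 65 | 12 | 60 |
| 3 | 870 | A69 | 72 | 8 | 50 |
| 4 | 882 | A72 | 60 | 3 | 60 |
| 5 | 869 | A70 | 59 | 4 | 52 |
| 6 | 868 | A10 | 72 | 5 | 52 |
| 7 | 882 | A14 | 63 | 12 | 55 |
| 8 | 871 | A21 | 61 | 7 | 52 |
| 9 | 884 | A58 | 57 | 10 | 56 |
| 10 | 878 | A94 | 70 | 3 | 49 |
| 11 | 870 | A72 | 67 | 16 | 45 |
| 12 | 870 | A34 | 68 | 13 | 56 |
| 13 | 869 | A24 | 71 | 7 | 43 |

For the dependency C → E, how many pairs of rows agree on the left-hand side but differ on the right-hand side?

1

C=72: violating pairs (3,6) — 1 pair.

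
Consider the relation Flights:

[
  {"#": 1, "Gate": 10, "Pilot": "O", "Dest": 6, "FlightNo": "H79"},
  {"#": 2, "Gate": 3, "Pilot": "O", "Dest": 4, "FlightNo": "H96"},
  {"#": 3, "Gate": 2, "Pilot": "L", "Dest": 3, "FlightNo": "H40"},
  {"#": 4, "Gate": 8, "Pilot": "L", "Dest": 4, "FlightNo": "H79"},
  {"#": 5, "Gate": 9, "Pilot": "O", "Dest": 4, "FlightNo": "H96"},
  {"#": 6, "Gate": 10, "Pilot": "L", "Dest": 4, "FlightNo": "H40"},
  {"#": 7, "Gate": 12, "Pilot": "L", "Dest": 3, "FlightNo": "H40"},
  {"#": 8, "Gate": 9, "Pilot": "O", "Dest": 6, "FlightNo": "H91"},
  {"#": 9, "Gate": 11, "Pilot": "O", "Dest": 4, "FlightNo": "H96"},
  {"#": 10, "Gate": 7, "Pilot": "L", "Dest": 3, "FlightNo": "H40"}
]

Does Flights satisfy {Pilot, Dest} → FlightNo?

No

(Pilot=O, Dest=6): rows 1, 8 → FlightNo takes values {H79, H91} — violation
(Pilot=O, Dest=4): rows 2, 5, 9 → FlightNo = H96, H96, H96 ✓
(Pilot=L, Dest=3): rows 3, 7, 10 → FlightNo = H40, H40, H40 ✓
(Pilot=L, Dest=4): rows 4, 6 → FlightNo takes values {H79, H40} — violation
Two rows agree on {Pilot, Dest} but differ on FlightNo, so {Pilot, Dest} → FlightNo does not hold.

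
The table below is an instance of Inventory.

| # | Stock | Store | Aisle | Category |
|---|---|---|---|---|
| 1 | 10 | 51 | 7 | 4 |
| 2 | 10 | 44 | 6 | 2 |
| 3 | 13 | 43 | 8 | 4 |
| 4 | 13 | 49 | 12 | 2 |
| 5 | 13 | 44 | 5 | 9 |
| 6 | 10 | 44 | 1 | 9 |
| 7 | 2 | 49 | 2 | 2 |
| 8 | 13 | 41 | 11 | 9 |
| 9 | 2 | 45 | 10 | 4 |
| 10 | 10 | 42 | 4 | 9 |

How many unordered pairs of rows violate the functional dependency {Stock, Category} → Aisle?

(Stock=13, Category=9): violating pairs (5,8) — 1 pair.
(Stock=10, Category=9): violating pairs (6,10) — 1 pair.

2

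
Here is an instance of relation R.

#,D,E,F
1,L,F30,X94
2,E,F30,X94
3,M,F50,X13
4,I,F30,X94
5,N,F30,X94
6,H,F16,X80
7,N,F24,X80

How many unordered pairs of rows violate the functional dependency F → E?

1

F=X94: all 4 rows agree on E — 0 pairs.
F=X80: violating pairs (6,7) — 1 pair.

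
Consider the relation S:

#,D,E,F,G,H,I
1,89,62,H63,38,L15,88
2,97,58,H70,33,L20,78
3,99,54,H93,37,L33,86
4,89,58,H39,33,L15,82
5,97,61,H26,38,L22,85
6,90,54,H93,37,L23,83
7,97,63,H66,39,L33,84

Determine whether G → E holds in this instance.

No

G=38: rows 1, 5 → E takes values {62, 61} — violation
G=33: rows 2, 4 → E = 58, 58 ✓
G=37: rows 3, 6 → E = 54, 54 ✓
G=39: row 7 → E = 63 ✓
Two rows agree on G but differ on E, so G → E does not hold.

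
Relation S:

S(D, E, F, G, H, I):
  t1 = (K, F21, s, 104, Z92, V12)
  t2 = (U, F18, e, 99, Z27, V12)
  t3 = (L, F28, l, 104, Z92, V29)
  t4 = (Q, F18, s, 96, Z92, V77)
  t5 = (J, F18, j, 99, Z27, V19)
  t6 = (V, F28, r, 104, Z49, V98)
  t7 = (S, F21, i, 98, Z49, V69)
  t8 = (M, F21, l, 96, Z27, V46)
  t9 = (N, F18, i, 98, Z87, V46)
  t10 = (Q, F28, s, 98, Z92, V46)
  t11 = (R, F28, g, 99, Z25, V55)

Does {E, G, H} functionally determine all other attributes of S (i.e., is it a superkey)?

Rows 2 and 5 have the same {E, G, H} value (E=F18, G=99, H=Z27) but are distinct tuples, so {E, G, H} does not determine every attribute — not a superkey.

No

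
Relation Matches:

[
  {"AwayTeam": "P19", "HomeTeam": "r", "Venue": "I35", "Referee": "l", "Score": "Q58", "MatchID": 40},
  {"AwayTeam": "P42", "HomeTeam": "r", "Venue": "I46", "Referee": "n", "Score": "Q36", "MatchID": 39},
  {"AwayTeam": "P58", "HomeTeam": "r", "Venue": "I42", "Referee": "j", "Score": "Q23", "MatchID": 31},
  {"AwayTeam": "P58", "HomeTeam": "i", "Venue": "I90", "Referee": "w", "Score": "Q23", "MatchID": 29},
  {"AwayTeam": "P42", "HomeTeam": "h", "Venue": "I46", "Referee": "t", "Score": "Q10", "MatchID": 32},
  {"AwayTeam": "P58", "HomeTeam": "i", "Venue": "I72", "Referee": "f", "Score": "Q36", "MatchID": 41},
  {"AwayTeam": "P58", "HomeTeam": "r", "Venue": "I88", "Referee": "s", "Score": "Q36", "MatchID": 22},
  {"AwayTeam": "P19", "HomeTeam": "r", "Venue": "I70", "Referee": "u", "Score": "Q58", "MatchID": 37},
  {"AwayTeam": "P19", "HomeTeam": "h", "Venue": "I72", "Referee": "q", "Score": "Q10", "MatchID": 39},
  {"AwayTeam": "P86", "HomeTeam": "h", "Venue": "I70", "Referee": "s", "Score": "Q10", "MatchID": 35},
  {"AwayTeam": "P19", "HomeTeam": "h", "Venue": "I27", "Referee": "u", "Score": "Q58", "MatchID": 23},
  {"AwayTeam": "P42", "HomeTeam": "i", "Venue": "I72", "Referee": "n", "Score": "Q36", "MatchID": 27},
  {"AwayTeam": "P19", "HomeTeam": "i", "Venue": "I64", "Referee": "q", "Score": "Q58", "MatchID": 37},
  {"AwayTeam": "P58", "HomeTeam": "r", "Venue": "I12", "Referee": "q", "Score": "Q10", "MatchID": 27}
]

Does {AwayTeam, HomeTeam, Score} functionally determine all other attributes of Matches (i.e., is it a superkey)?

Two distinct rows share (AwayTeam=P19, HomeTeam=r, Score=Q58), so {AwayTeam, HomeTeam, Score} does not determine every attribute — not a superkey.

No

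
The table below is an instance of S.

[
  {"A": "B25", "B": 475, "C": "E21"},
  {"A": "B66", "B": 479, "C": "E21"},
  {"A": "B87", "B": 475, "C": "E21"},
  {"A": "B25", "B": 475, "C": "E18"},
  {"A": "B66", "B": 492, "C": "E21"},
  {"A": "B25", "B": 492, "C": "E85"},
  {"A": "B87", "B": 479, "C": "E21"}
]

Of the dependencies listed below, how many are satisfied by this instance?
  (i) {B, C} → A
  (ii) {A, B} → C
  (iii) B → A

(i) {B, C} → A: (B=475, C=E21): 2 rows → A takes values {B25, B87} — violation; (B=479, C=E21): 2 rows → A takes values {B66, B87} — violation — fails.
(ii) {A, B} → C: (A=B25, B=475): 2 rows → C takes values {E21, E18} — violation — fails.
(iii) B → A: B=475: 3 rows → A takes values {B25, B87} — violation; B=479: 2 rows → A takes values {B66, B87} — violation; B=492: 2 rows → A takes values {B66, B25} — violation — fails.
None of the 3 dependencies hold.

0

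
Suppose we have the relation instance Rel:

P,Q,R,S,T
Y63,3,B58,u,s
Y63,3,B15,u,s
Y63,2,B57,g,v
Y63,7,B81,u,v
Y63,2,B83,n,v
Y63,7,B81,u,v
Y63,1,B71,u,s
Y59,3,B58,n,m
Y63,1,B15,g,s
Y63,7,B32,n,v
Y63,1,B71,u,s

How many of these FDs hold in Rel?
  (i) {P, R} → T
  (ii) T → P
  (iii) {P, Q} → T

3

(i) {P, R} → T: every LHS value maps to a single RHS value — holds.
(ii) T → P: every LHS value maps to a single RHS value — holds.
(iii) {P, Q} → T: every LHS value maps to a single RHS value — holds.
3 of the 3 dependencies hold.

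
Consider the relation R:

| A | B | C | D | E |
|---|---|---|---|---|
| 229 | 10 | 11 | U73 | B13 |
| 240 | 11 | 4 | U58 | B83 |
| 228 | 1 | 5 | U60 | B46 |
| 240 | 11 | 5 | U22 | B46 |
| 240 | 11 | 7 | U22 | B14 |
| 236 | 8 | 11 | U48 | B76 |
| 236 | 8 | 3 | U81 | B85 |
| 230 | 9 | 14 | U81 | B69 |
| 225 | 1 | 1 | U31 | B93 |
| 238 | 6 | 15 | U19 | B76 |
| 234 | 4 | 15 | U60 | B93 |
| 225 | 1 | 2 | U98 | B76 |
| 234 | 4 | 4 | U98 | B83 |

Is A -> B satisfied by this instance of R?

Yes

A=229: 1 row → B = 10 ✓
A=240: 3 rows → B = 11, 11, 11 ✓
A=228: 1 row → B = 1 ✓
A=236: 2 rows → B = 8, 8 ✓
A=230: 1 row → B = 9 ✓
A=225: 2 rows → B = 1, 1 ✓
A=238: 1 row → B = 6 ✓
A=234: 2 rows → B = 4, 4 ✓
Every A value is associated with a single B value, so A -> B holds.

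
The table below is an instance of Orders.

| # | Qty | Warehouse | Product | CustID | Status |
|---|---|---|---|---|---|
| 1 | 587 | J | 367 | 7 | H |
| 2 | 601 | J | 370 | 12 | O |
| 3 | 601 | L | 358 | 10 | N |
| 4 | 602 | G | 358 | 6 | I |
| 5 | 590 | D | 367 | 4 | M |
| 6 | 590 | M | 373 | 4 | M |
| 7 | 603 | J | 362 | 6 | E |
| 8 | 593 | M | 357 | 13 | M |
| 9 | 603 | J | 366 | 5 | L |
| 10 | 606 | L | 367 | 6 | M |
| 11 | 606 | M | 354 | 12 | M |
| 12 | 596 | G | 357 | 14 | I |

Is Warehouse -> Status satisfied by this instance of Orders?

No

Warehouse=J: rows 1, 2, 7, 9 → Status takes values {H, O, E, L} — violation
Warehouse=L: rows 3, 10 → Status takes values {N, M} — violation
Warehouse=G: rows 4, 12 → Status = I, I ✓
Warehouse=D: row 5 → Status = M ✓
Warehouse=M: rows 6, 8, 11 → Status = M, M, M ✓
Two rows agree on Warehouse but differ on Status, so Warehouse -> Status does not hold.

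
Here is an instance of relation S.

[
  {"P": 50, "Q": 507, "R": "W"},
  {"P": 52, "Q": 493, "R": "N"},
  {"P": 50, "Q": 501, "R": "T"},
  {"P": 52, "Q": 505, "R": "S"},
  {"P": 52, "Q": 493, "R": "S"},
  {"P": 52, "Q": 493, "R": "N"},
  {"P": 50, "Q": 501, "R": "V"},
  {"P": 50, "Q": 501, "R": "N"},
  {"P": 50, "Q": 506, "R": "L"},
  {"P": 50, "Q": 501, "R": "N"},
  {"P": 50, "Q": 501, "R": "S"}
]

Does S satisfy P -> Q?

No

P=50: 7 rows → Q takes values {507, 501, 506} — violation
P=52: 4 rows → Q takes values {493, 505} — violation
Two rows agree on P but differ on Q, so P -> Q does not hold.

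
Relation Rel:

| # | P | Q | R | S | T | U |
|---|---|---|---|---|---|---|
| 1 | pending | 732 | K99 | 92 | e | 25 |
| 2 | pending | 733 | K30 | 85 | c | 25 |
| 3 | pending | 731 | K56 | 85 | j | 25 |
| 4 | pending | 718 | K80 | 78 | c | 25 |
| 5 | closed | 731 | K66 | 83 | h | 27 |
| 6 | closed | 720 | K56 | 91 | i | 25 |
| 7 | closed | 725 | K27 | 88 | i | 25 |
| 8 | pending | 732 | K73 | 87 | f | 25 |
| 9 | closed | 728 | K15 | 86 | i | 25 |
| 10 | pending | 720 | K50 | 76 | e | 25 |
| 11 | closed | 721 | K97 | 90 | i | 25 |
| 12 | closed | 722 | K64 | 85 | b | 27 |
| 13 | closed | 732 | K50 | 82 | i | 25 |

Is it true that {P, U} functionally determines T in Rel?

No

(P=pending, U=25): rows 1, 2, 3, 4, 8, 10 → T takes values {e, c, j, f} — violation
(P=closed, U=27): rows 5, 12 → T takes values {h, b} — violation
(P=closed, U=25): rows 6, 7, 9, 11, 13 → T = i, i, i, i, i ✓
Two rows agree on {P, U} but differ on T, so {P, U} -> T does not hold.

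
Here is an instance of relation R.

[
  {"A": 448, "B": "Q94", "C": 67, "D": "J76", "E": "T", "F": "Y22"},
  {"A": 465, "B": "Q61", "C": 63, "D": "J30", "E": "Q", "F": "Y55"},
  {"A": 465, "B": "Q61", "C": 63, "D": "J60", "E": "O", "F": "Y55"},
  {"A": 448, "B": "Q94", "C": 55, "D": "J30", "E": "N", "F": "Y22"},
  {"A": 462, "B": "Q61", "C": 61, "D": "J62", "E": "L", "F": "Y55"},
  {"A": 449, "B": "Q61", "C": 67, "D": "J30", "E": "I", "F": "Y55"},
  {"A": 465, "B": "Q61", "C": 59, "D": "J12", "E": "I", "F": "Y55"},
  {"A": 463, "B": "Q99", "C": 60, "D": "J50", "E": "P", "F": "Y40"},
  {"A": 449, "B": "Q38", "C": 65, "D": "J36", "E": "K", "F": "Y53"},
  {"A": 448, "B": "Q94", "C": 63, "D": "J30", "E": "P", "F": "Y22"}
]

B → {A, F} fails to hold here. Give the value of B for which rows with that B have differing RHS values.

Q61

B=Q94: 3 rows → {A,F} = (448, Y22), (448, Y22), (448, Y22) ✓
B=Q61: 5 rows → {A,F} takes values {(465, Y55), (462, Y55), (449, Y55)} — violation
B=Q99: 1 row → {A,F} = (463, Y40) ✓
B=Q38: 1 row → {A,F} = (449, Y53) ✓
The only B value with inconsistent RHS is B=Q61.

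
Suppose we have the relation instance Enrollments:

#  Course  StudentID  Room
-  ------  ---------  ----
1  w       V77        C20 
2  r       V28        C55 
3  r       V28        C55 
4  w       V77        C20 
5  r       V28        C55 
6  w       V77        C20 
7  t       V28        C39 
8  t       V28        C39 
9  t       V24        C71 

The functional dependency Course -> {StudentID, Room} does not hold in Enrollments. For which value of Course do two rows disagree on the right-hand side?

t

Course=w: rows 1, 4, 6 → {StudentID,Room} = (V77, C20), (V77, C20), (V77, C20) ✓
Course=r: rows 2, 3, 5 → {StudentID,Room} = (V28, C55), (V28, C55), (V28, C55) ✓
Course=t: rows 7, 8, 9 → {StudentID,Room} takes values {(V28, C39), (V24, C71)} — violation
The only Course value with inconsistent RHS is Course=t.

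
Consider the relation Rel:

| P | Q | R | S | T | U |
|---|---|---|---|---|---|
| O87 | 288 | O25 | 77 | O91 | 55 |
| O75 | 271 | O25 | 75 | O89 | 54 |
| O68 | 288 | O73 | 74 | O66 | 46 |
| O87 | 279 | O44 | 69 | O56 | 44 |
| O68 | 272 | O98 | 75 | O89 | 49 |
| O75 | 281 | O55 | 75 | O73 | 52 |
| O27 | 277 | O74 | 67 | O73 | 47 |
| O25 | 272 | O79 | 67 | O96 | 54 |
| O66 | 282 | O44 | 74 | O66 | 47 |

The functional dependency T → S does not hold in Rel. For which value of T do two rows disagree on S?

O73

T=O91: 1 row → S = 77 ✓
T=O89: 2 rows → S = 75, 75 ✓
T=O66: 2 rows → S = 74, 74 ✓
T=O56: 1 row → S = 69 ✓
T=O73: 2 rows → S takes values {75, 67} — violation
T=O96: 1 row → S = 67 ✓
The only T value with inconsistent S is T=O73.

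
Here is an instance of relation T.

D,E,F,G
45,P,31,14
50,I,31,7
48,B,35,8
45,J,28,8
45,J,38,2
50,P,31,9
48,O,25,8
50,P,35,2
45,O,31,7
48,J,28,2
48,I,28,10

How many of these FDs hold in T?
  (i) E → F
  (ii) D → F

(i) E → F: E=P: 3 rows → F takes values {31, 35} — violation; E=I: 2 rows → F takes values {31, 28} — violation; E=J: 3 rows → F takes values {28, 38} — violation; E=O: 2 rows → F takes values {25, 31} — violation — fails.
(ii) D → F: D=45: 4 rows → F takes values {31, 28, 38} — violation; D=50: 3 rows → F takes values {31, 35} — violation; D=48: 4 rows → F takes values {35, 25, 28} — violation — fails.
None of the 2 dependencies hold.

0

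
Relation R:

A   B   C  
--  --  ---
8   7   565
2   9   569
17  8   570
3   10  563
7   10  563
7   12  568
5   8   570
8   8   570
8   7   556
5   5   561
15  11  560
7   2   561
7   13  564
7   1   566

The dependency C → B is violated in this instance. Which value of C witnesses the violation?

561

C=565: 1 row → B = 7 ✓
C=569: 1 row → B = 9 ✓
C=570: 3 rows → B = 8, 8, 8 ✓
C=563: 2 rows → B = 10, 10 ✓
C=568: 1 row → B = 12 ✓
C=556: 1 row → B = 7 ✓
C=561: 2 rows → B takes values {5, 2} — violation
C=560: 1 row → B = 11 ✓
C=564: 1 row → B = 13 ✓
C=566: 1 row → B = 1 ✓
The only C value with inconsistent B is C=561.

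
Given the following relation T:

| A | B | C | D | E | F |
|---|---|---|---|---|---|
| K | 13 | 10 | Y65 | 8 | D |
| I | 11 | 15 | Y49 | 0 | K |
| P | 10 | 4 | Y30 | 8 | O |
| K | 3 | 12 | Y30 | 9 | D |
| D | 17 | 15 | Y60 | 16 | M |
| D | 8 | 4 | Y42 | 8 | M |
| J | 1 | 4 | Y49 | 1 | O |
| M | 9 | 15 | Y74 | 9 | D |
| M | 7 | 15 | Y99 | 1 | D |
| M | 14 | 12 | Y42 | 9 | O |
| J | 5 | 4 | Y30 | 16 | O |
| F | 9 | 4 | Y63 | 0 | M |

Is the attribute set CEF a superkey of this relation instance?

Yes

All 12 rows have distinct CEF values, so CEF → (all attributes) holds and CEF is a superkey.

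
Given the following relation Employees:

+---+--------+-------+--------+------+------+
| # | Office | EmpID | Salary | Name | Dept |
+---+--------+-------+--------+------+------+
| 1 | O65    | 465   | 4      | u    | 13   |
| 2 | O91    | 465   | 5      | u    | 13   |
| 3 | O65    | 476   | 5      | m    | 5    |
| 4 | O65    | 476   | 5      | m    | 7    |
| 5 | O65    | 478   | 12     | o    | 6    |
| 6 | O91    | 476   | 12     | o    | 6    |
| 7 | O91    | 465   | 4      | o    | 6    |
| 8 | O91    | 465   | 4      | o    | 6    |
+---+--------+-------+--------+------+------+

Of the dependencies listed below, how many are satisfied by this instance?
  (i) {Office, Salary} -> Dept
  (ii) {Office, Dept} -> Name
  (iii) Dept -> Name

(i) {Office, Salary} -> Dept: (Office=O65, Salary=5): rows 3, 4 → Dept takes values {5, 7} — violation — fails.
(ii) {Office, Dept} -> Name: every LHS value maps to a single RHS value — holds.
(iii) Dept -> Name: every LHS value maps to a single RHS value — holds.
2 of the 3 dependencies hold.

2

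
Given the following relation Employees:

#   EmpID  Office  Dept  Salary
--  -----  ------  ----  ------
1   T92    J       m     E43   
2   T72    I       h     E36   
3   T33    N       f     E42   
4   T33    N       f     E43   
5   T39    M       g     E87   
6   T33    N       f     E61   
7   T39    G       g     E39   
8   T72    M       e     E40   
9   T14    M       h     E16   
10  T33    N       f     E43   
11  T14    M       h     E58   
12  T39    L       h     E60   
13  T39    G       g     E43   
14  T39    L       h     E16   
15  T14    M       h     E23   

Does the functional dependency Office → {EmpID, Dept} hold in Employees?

No

Office=J: row 1 → {EmpID,Dept} = (T92, m) ✓
Office=I: row 2 → {EmpID,Dept} = (T72, h) ✓
Office=N: rows 3, 4, 6, 10 → {EmpID,Dept} = (T33, f), (T33, f), (T33, f), (T33, f) ✓
Office=M: rows 5, 8, 9, 11, 15 → {EmpID,Dept} takes values {(T39, g), (T72, e), (T14, h)} — violation
Office=G: rows 7, 13 → {EmpID,Dept} = (T39, g), (T39, g) ✓
Office=L: rows 12, 14 → {EmpID,Dept} = (T39, h), (T39, h) ✓
Two rows agree on Office but differ on {EmpID, Dept}, so Office → {EmpID, Dept} does not hold.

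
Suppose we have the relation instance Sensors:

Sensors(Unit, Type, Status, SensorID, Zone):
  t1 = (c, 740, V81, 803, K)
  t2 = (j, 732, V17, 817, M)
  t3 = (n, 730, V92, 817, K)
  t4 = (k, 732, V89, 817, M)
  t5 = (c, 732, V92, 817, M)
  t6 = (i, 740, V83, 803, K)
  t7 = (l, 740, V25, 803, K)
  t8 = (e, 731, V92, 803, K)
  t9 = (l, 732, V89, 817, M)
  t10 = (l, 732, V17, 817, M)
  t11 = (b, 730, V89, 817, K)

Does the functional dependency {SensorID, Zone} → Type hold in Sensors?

(SensorID=803, Zone=K): rows 1, 6, 7, 8 → Type takes values {740, 731} — violation
(SensorID=817, Zone=M): rows 2, 4, 5, 9, 10 → Type = 732, 732, 732, 732, 732 ✓
(SensorID=817, Zone=K): rows 3, 11 → Type = 730, 730 ✓
Two rows agree on {SensorID, Zone} but differ on Type, so {SensorID, Zone} → Type does not hold.

No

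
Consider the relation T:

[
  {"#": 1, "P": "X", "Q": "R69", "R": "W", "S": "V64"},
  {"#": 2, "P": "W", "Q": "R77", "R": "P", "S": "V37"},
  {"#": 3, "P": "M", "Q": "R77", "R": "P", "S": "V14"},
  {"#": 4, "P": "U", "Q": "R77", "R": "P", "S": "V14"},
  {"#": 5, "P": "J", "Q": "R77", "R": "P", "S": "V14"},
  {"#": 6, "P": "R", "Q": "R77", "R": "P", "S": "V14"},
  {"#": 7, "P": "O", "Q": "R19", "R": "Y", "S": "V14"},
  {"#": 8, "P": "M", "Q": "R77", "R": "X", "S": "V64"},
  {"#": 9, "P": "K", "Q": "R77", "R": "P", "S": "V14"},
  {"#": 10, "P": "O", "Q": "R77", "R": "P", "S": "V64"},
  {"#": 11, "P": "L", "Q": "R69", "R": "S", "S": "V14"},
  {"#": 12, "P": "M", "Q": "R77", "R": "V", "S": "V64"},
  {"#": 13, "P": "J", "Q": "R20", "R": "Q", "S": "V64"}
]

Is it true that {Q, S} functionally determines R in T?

(Q=R69, S=V64): row 1 → R = W ✓
(Q=R77, S=V37): row 2 → R = P ✓
(Q=R77, S=V14): rows 3, 4, 5, 6, 9 → R = P, P, P, P, P ✓
(Q=R19, S=V14): row 7 → R = Y ✓
(Q=R77, S=V64): rows 8, 10, 12 → R takes values {X, P, V} — violation
(Q=R69, S=V14): row 11 → R = S ✓
(Q=R20, S=V64): row 13 → R = Q ✓
Two rows agree on {Q, S} but differ on R, so {Q, S} → R does not hold.

No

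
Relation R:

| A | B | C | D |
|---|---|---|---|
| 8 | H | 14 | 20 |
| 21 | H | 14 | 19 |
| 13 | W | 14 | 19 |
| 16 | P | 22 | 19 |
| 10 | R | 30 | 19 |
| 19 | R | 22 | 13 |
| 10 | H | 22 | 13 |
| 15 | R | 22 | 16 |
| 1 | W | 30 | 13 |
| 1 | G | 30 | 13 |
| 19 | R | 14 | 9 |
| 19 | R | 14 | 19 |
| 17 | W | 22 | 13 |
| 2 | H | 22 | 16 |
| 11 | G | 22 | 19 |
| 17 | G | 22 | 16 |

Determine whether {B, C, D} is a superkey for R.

Yes

All 16 rows have distinct {B, C, D} values, so {B, C, D} → (all attributes) holds and {B, C, D} is a superkey.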